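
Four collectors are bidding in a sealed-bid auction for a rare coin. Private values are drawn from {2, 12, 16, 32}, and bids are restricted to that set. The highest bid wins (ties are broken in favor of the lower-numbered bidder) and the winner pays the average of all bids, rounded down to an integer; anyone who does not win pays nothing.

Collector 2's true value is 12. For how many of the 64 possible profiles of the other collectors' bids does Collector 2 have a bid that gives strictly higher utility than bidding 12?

Others bid (2, 2, 16): truth gives 0; bid 16 gives 3 > 0. Violating.
Others bid (2, 12, 16): truth gives 0; bid 16 gives 1 > 0. Violating.
Others bid (2, 16, 2): truth gives 0; bid 16 gives 3 > 0. Violating.
Others bid (2, 16, 12): truth gives 0; bid 16 gives 1 > 0. Violating.
Others bid (2, 2, 2): truth gives 8; no alternative beats it.
Others bid (2, 2, 12): truth gives 5; no alternative beats it.
(Checking all 64 profiles: 9 have a profitable deviation, 55 do not.)

9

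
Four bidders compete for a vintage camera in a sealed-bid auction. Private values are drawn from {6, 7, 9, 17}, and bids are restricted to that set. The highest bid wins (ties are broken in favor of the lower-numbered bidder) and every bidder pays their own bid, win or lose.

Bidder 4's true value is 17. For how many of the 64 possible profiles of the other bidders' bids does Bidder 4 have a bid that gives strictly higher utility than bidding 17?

45

Others bid (6, 6, 6): truth gives 0; bid 7 gives 10 > 0. Violating.
Others bid (6, 6, 7): truth gives 0; bid 9 gives 8 > 0. Violating.
Others bid (6, 6, 17): truth gives -17; bid 6 gives -6 > -17. Violating.
Others bid (6, 7, 6): truth gives 0; bid 9 gives 8 > 0. Violating.
Others bid (6, 6, 9): truth gives 0; no alternative beats it.
Others bid (6, 7, 9): truth gives 0; no alternative beats it.
(Checking all 64 profiles: 45 have a profitable deviation, 19 do not.)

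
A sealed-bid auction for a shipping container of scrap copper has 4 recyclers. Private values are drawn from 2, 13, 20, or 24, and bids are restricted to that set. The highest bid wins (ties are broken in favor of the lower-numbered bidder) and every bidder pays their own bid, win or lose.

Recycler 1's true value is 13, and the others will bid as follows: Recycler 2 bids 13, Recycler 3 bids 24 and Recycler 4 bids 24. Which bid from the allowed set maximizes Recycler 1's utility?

2

Bid 2: loses but pays 2, utility -2.
Bid 13: loses but pays 13, utility -13.
Bid 20: loses but pays 20, utility -20.
Bid 24: wins, pays 24, utility 13 - 24 = -11.
The best choice is 2 with utility -2.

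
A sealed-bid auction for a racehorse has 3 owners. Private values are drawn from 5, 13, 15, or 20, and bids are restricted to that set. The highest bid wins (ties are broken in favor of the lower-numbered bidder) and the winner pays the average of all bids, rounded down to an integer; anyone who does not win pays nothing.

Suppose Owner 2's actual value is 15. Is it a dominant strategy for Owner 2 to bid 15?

No

Consider the case where Owner 1 bids 5 and Owner 3 bids 5.
Truthful bid 15: wins, pays 8, utility 15 - 8 = 7.
Bid 13 instead: wins, pays 7, utility 15 - 7 = 8.
Since 8 > 7, bidding 13 is strictly better here, so truthful bidding is not dominant.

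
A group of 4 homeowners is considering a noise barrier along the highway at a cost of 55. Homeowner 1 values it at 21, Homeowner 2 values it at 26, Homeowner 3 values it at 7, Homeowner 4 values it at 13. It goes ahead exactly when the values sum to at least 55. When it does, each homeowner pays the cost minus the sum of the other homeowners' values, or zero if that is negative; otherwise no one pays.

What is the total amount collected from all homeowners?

24

Total value 67 ≥ cost 55, so it is built.
Homeowner 1: others sum to 46; max(0, 55 - 46) = 9.
Homeowner 2: others sum to 41; max(0, 55 - 41) = 14.
Homeowner 3: others sum to 60; max(0, 55 - 60) = 0.
Homeowner 4: others sum to 54; max(0, 55 - 54) = 1.
Total collected = 9 + 14 + 0 + 1 = 24.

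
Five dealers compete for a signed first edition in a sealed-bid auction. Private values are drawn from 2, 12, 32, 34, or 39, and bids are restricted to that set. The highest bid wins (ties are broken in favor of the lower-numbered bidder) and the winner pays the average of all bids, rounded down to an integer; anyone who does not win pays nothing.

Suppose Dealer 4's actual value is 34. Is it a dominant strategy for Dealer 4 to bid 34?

Consider the case where Dealer 1 bids 2, Dealer 2 bids 2, Dealer 3 bids 2 and Dealer 5 bids 2.
Truthful bid 34: wins, pays 8, utility 34 - 8 = 26.
Bid 12 instead: wins, pays 4, utility 34 - 4 = 30.
Since 30 > 26, bidding 12 is strictly better here, so truthful bidding is not dominant.

No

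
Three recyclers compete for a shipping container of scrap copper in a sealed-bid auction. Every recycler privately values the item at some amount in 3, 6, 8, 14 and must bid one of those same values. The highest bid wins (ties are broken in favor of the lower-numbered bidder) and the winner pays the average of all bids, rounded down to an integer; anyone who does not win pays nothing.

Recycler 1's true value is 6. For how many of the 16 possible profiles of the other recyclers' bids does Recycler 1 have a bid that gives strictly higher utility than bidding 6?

1

Others bid (3, 3): truth gives 2; bid 3 gives 3 > 2. Violating.
Others bid (3, 6): truth gives 1; no alternative beats it.
Others bid (3, 8): truth gives 0; no alternative beats it.
(Checking all 16 profiles: 1 has a profitable deviation, 15 do not.)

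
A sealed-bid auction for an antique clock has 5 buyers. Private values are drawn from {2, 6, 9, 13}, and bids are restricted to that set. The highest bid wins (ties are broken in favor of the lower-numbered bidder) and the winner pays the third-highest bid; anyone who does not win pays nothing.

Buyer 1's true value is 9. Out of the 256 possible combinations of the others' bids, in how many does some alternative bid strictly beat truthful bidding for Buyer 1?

Others bid (2, 2, 2, 13): truth gives 0; bid 13 gives 7 > 0. Violating.
Others bid (2, 2, 6, 13): truth gives 0; bid 13 gives 3 > 0. Violating.
Others bid (2, 2, 13, 2): truth gives 0; bid 13 gives 7 > 0. Violating.
Others bid (2, 2, 13, 6): truth gives 0; bid 13 gives 3 > 0. Violating.
Others bid (2, 2, 2, 2): truth gives 7; no alternative beats it.
Others bid (2, 2, 2, 6): truth gives 7; no alternative beats it.
(Checking all 256 profiles: 32 have a profitable deviation, 224 do not.)

32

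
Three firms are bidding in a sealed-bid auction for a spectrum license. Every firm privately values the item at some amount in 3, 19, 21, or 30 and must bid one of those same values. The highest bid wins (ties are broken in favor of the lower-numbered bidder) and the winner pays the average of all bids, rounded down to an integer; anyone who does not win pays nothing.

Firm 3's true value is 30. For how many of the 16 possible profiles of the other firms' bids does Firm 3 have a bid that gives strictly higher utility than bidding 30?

4

Others bid (3, 3): truth gives 18; bid 19 gives 22 > 18. Violating.
Others bid (3, 19): truth gives 13; bid 21 gives 16 > 13. Violating.
Others bid (19, 3): truth gives 13; bid 21 gives 16 > 13. Violating.
Others bid (19, 19): truth gives 8; bid 21 gives 11 > 8. Violating.
Others bid (3, 21): truth gives 12; no alternative beats it.
Others bid (3, 30): truth gives 0; no alternative beats it.
(Checking all 16 profiles: 4 have a profitable deviation, 12 do not.)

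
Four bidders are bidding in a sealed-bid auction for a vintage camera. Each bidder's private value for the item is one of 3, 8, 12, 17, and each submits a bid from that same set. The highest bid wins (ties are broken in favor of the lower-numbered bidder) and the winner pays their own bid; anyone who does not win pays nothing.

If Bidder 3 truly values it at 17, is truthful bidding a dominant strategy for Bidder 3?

No

Consider the case where Bidder 1 bids 3, Bidder 2 bids 3 and Bidder 4 bids 3.
Truthful bid 17: wins, pays 17, utility 17 - 17 = 0.
Bid 8 instead: wins, pays 8, utility 17 - 8 = 9.
Since 9 > 0, bidding 8 is strictly better here, so truthful bidding is not dominant.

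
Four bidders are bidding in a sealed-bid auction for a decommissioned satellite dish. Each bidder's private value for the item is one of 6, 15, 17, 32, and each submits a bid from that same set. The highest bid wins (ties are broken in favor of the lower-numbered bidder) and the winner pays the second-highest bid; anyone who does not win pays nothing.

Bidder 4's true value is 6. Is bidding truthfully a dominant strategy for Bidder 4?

Yes

Check each profile of the others' bids and compare truth against every alternative bid.
Others bid (6, 6, 6): truth gives 0, best alternative gives 0.
Others bid (6, 6, 15): truth gives 0, best alternative gives 0.
Others bid (6, 6, 17): truth gives 0, best alternative gives 0.
Others bid (6, 6, 32): truth gives 0, best alternative gives 0.
Others bid (6, 15, 6): truth gives 0, best alternative gives 0.
Others bid (6, 15, 15): truth gives 0, best alternative gives 0.
(Remaining 58 profiles checked similarly; truth is weakly best in each.)
In every case the truthful bid is at least as good as any alternative, so it is a dominant strategy.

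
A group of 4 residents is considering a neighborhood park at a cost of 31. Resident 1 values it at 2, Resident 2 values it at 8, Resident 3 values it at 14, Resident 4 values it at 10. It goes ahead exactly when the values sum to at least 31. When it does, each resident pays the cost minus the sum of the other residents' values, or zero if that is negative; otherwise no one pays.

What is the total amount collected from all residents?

23

Total value 34 ≥ cost 31, so it is built.
Resident 1: others sum to 32; max(0, 31 - 32) = 0.
Resident 2: others sum to 26; max(0, 31 - 26) = 5.
Resident 3: others sum to 20; max(0, 31 - 20) = 11.
Resident 4: others sum to 24; max(0, 31 - 24) = 7.
Total collected = 0 + 5 + 11 + 7 = 23.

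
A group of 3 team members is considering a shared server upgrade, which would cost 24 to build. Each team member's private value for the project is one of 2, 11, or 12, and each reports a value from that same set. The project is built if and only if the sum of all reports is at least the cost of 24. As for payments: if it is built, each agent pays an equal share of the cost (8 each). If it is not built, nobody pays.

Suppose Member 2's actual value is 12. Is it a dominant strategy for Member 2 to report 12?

Check each profile of the others' reports and compare truth against every alternative report.
Others report (2, 11): truth gives 4, best alternative gives 4.
Others report (2, 12): truth gives 4, best alternative gives 4.
Others report (11, 2): truth gives 4, best alternative gives 4.
Others report (11, 11): truth gives 4, best alternative gives 4.
Others report (11, 12): truth gives 4, best alternative gives 4.
Others report (12, 2): truth gives 4, best alternative gives 4.
(Remaining 3 profiles checked similarly; truth is weakly best in each.)
In every case the truthful report is at least as good as any alternative, so it is a dominant strategy.

Yes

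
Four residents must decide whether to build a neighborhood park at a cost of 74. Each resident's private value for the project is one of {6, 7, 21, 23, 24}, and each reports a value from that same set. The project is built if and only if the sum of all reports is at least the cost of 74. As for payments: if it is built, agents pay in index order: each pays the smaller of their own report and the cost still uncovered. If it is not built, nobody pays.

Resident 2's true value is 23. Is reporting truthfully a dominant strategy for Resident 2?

Consider the case where Resident 1 reports 6, Resident 3 reports 23 and Resident 4 reports 24.
Truthful report 23: project built, pays 23, utility 23 - 23 = 0.
Report 21 instead: project built, pays 21, utility 23 - 21 = 2.
Since 2 > 0, reporting 21 is strictly better here, so truthful reporting is not dominant.

No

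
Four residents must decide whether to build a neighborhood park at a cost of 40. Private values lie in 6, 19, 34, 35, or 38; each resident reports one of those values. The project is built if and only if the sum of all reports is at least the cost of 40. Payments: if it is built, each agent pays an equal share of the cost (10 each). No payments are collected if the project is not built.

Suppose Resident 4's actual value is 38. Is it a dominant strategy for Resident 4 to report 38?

Check each profile of the others' reports and compare truth against every alternative report.
Others report (6, 6, 6): truth gives 28, best alternative gives 28.
Others report (6, 6, 19): truth gives 28, best alternative gives 28.
Others report (6, 6, 34): truth gives 28, best alternative gives 28.
Others report (6, 6, 35): truth gives 28, best alternative gives 28.
Others report (6, 6, 38): truth gives 28, best alternative gives 28.
Others report (6, 19, 6): truth gives 28, best alternative gives 28.
(Remaining 119 profiles checked similarly; truth is weakly best in each.)
In every case the truthful report is at least as good as any alternative, so it is a dominant strategy.

Yes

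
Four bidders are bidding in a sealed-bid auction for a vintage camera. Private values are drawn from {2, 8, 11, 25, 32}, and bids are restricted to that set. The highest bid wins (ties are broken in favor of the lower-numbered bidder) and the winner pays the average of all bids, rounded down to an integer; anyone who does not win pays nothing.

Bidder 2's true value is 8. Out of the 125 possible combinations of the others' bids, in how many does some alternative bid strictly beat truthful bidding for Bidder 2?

5

Others bid (2, 2, 11): truth gives 0; bid 11 gives 2 > 0. Violating.
Others bid (2, 11, 2): truth gives 0; bid 11 gives 2 > 0. Violating.
Others bid (8, 2, 2): truth gives 0; bid 11 gives 3 > 0. Violating.
Others bid (8, 2, 8): truth gives 0; bid 11 gives 1 > 0. Violating.
Others bid (2, 2, 2): truth gives 5; no alternative beats it.
Others bid (2, 2, 8): truth gives 3; no alternative beats it.
(Checking all 125 profiles: 5 have a profitable deviation, 120 do not.)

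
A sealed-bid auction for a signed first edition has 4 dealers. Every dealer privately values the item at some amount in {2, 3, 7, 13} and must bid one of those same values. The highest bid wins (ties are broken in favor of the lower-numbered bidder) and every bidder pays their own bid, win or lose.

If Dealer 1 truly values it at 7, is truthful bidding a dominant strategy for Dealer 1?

No

Consider the case where Dealer 2 bids 2, Dealer 3 bids 2 and Dealer 4 bids 2.
Truthful bid 7: wins, pays 7, utility 7 - 7 = 0.
Bid 2 instead: wins, pays 2, utility 7 - 2 = 5.
Since 5 > 0, bidding 2 is strictly better here, so truthful bidding is not dominant.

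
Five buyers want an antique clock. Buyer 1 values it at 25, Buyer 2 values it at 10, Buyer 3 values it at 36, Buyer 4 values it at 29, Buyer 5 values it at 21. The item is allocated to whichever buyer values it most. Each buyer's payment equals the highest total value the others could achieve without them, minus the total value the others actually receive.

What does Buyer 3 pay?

Buyer 3 has the highest value and receives the item.
Without Buyer 3, the item would go to the next-highest value, 29, so the others could achieve 29.
With Buyer 3 present and winning, the others receive nothing, so their total is 0.
Payment = 29 - 0 = 29.

29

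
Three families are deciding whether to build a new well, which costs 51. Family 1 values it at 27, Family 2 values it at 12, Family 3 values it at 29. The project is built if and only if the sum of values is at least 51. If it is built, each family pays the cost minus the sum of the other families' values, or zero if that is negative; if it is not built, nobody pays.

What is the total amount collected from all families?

22

Total value 68 ≥ cost 51, so it is built.
Family 1: others sum to 41; max(0, 51 - 41) = 10.
Family 2: others sum to 56; max(0, 51 - 56) = 0.
Family 3: others sum to 39; max(0, 51 - 39) = 12.
Total collected = 10 + 0 + 12 = 22.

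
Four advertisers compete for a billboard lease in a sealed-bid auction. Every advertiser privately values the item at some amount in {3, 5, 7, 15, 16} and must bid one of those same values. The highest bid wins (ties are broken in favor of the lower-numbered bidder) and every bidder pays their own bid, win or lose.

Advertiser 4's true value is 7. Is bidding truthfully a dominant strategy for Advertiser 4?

No

Consider the case where Advertiser 1 bids 3, Advertiser 2 bids 3 and Advertiser 3 bids 3.
Truthful bid 7: wins, pays 7, utility 7 - 7 = 0.
Bid 5 instead: wins, pays 5, utility 7 - 5 = 2.
Since 2 > 0, bidding 5 is strictly better here, so truthful bidding is not dominant.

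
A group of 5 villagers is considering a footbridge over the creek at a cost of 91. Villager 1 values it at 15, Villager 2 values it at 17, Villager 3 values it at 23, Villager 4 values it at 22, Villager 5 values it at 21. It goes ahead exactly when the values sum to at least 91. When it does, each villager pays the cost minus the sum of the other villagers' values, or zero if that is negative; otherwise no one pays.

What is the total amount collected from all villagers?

Total value 98 ≥ cost 91, so it is built.
Villager 1: others sum to 83; max(0, 91 - 83) = 8.
Villager 2: others sum to 81; max(0, 91 - 81) = 10.
Villager 3: others sum to 75; max(0, 91 - 75) = 16.
Villager 4: others sum to 76; max(0, 91 - 76) = 15.
Villager 5: others sum to 77; max(0, 91 - 77) = 14.
Total collected = 8 + 10 + 16 + 15 + 14 = 63.

63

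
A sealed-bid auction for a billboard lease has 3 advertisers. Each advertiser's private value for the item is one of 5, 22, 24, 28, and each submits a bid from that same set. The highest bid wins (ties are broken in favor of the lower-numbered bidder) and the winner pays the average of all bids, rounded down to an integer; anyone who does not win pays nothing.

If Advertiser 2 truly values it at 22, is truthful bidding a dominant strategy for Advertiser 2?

Consider the case where Advertiser 1 bids 5 and Advertiser 3 bids 24.
Truthful bid 22: loses, pays 0, utility 0.
Bid 24 instead: wins, pays 17, utility 22 - 17 = 5.
Since 5 > 0, bidding 24 is strictly better here, so truthful bidding is not dominant.

No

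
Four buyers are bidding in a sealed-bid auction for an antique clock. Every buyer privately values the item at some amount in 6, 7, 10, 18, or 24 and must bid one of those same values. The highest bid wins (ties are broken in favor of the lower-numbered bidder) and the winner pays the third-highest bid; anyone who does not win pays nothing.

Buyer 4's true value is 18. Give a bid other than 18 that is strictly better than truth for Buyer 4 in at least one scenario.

24

Suppose Buyer 1 bids 6, Buyer 2 bids 6 and Buyer 3 bids 18.
Bid 18: loses, pays 0, utility 0.
Bid 24: wins, pays 6, utility 18 - 6 = 12.
So bidding 24 beats truth here (12 > 0).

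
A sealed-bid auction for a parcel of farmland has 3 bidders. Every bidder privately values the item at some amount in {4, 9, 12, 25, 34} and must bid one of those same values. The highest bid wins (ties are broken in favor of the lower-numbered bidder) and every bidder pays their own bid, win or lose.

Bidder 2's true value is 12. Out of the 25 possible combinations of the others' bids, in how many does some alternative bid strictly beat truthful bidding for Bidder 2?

21

Others bid (4, 4): truth gives 0; bid 9 gives 3 > 0. Violating.
Others bid (4, 9): truth gives 0; bid 9 gives 3 > 0. Violating.
Others bid (4, 25): truth gives -12; bid 4 gives -4 > -12. Violating.
Others bid (4, 34): truth gives -12; bid 4 gives -4 > -12. Violating.
Others bid (4, 12): truth gives 0; no alternative beats it.
Others bid (9, 4): truth gives 0; no alternative beats it.
(Checking all 25 profiles: 21 have a profitable deviation, 4 do not.)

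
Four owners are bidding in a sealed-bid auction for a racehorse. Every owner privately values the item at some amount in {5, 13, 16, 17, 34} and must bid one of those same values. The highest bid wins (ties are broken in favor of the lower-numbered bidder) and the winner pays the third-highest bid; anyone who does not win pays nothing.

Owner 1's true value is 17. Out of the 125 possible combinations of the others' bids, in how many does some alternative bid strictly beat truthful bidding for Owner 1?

Others bid (5, 5, 34): truth gives 0; bid 34 gives 12 > 0. Violating.
Others bid (5, 13, 34): truth gives 0; bid 34 gives 4 > 0. Violating.
Others bid (5, 16, 34): truth gives 0; bid 34 gives 1 > 0. Violating.
Others bid (5, 34, 5): truth gives 0; bid 34 gives 12 > 0. Violating.
Others bid (5, 5, 5): truth gives 12; no alternative beats it.
Others bid (5, 5, 13): truth gives 12; no alternative beats it.
(Checking all 125 profiles: 27 have a profitable deviation, 98 do not.)

27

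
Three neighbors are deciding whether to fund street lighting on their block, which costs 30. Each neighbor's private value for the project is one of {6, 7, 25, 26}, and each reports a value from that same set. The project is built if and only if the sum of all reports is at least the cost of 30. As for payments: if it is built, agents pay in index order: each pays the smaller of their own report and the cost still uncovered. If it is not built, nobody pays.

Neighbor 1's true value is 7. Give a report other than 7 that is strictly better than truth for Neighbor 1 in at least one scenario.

Suppose Neighbor 2 reports 6 and Neighbor 3 reports 25.
Report 7: project built, pays 7, utility 7 - 7 = 0.
Report 6: project built, pays 6, utility 7 - 6 = 1.
So reporting 6 beats truth here (1 > 0).

6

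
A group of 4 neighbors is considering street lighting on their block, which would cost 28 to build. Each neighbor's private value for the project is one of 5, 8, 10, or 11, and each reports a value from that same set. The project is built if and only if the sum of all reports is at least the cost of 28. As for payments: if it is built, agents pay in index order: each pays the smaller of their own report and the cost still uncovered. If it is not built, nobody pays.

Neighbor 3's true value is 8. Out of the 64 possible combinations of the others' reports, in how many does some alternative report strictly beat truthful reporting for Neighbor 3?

51

Others report (5, 8, 10): truth gives 0; report 5 gives 3 > 0. Violating.
Others report (5, 8, 11): truth gives 0; report 5 gives 3 > 0. Violating.
Others report (5, 10, 8): truth gives 0; report 5 gives 3 > 0. Violating.
Others report (5, 10, 10): truth gives 0; report 5 gives 3 > 0. Violating.
Others report (5, 5, 5): truth gives 0; no alternative beats it.
Others report (5, 5, 8): truth gives 0; no alternative beats it.
(Checking all 64 profiles: 51 have a profitable deviation, 13 do not.)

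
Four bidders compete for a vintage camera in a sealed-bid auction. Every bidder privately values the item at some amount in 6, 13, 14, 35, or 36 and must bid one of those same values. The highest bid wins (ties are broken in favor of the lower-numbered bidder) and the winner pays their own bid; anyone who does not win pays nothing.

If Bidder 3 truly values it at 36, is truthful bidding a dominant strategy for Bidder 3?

Consider the case where Bidder 1 bids 6, Bidder 2 bids 6 and Bidder 4 bids 6.
Truthful bid 36: wins, pays 36, utility 36 - 36 = 0.
Bid 13 instead: wins, pays 13, utility 36 - 13 = 23.
Since 23 > 0, bidding 13 is strictly better here, so truthful bidding is not dominant.

No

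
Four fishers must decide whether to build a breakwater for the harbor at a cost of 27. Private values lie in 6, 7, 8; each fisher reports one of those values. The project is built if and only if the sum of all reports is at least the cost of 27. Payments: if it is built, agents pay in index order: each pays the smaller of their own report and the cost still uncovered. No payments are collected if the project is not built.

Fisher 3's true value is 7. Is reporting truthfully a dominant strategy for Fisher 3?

Consider the case where Fisher 1 reports 6, Fisher 2 reports 7 and Fisher 4 reports 8.
Truthful report 7: project built, pays 7, utility 7 - 7 = 0.
Report 6 instead: project built, pays 6, utility 7 - 6 = 1.
Since 1 > 0, reporting 6 is strictly better here, so truthful reporting is not dominant.

No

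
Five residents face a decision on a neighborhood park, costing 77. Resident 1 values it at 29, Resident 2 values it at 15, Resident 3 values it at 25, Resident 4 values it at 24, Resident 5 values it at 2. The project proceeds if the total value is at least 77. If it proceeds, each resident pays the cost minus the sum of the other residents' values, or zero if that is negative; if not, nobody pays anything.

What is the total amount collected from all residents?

24

Total value 95 ≥ cost 77, so it is built.
Resident 1: others sum to 66; max(0, 77 - 66) = 11.
Resident 2: others sum to 80; max(0, 77 - 80) = 0.
Resident 3: others sum to 70; max(0, 77 - 70) = 7.
Resident 4: others sum to 71; max(0, 77 - 71) = 6.
Resident 5: others sum to 93; max(0, 77 - 93) = 0.
Total collected = 11 + 0 + 7 + 6 + 0 = 24.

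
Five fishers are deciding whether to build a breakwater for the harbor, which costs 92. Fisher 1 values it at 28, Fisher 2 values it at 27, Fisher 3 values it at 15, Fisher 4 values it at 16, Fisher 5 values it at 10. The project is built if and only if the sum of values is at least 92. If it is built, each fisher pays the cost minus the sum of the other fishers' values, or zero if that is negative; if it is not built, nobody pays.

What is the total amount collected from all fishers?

76

Total value 96 ≥ cost 92, so it is built.
Fisher 1: others sum to 68; max(0, 92 - 68) = 24.
Fisher 2: others sum to 69; max(0, 92 - 69) = 23.
Fisher 3: others sum to 81; max(0, 92 - 81) = 11.
Fisher 4: others sum to 80; max(0, 92 - 80) = 12.
Fisher 5: others sum to 86; max(0, 92 - 86) = 6.
Total collected = 24 + 23 + 11 + 12 + 6 = 76.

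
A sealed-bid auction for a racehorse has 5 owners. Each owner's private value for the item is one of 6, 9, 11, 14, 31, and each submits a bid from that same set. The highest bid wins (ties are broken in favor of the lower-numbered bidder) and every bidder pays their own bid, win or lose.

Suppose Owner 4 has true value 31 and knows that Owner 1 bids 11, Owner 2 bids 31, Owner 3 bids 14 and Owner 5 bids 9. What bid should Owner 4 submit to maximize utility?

6

Bid 6: loses but pays 6, utility -6.
Bid 9: loses but pays 9, utility -9.
Bid 11: loses but pays 11, utility -11.
Bid 14: loses but pays 14, utility -14.
Bid 31: loses but pays 31, utility -31.
The best choice is 6 with utility -6.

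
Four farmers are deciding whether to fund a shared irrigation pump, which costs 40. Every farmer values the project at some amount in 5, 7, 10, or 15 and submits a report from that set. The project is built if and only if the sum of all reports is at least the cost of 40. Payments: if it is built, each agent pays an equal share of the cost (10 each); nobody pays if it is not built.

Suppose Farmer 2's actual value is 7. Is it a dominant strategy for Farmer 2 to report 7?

Check each profile of the others' reports and compare truth against every alternative report.
Others report (5, 15, 15): truth gives -3, best alternative gives -3.
Others report (7, 15, 15): truth gives -3, best alternative gives -3.
Others report (10, 10, 15): truth gives -3, best alternative gives -3.
Others report (10, 15, 10): truth gives -3, best alternative gives -3.
Others report (10, 15, 15): truth gives -3, best alternative gives -3.
Others report (15, 5, 15): truth gives -3, best alternative gives -3.
(Remaining 58 profiles checked similarly; truth is weakly best in each.)
In every case the truthful report is at least as good as any alternative, so it is a dominant strategy.

Yes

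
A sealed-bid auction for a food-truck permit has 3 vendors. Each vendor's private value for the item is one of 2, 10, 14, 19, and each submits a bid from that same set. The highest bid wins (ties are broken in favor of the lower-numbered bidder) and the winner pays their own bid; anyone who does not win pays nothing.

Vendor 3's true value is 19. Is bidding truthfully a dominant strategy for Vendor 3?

Consider the case where Vendor 1 bids 2 and Vendor 2 bids 2.
Truthful bid 19: wins, pays 19, utility 19 - 19 = 0.
Bid 10 instead: wins, pays 10, utility 19 - 10 = 9.
Since 9 > 0, bidding 10 is strictly better here, so truthful bidding is not dominant.

No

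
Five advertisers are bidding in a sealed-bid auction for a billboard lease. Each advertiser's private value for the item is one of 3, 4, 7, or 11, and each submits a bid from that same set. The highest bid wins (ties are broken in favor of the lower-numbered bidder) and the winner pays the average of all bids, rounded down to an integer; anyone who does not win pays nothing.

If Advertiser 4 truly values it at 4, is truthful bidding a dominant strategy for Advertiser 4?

Yes

Check each profile of the others' bids and compare truth against every alternative bid.
Others bid (3, 3, 3, 4): truth gives 1, best alternative gives 0.
Others bid (3, 3, 3, 3): truth gives 1, best alternative gives 1.
Others bid (3, 3, 3, 7): truth gives 0, best alternative gives 0.
Others bid (3, 3, 3, 11): truth gives 0, best alternative gives 0.
Others bid (3, 3, 4, 3): truth gives 0, best alternative gives 0.
Others bid (3, 3, 4, 4): truth gives 0, best alternative gives 0.
(Remaining 250 profiles checked similarly; truth is weakly best in each.)
In every case the truthful bid is at least as good as any alternative, so it is a dominant strategy.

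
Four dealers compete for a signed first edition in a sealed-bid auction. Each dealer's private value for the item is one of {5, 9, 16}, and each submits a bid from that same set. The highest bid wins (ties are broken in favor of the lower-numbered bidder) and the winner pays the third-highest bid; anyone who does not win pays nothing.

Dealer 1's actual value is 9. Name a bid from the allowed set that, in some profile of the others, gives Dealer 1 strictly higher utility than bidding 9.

16

Suppose Dealer 2 bids 5, Dealer 3 bids 5 and Dealer 4 bids 16.
Bid 9: loses, pays 0, utility 0.
Bid 16: wins, pays 5, utility 9 - 5 = 4.
So bidding 16 beats truth here (4 > 0).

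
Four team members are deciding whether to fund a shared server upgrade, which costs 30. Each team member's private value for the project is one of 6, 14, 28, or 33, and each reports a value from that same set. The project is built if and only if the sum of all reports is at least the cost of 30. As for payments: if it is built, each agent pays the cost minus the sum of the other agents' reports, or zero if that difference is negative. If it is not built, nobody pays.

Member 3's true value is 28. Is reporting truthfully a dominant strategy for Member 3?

Check each profile of the others' reports and compare truth against every alternative report.
Others report (6, 6, 28): truth gives 28, best alternative gives 28.
Others report (6, 6, 33): truth gives 28, best alternative gives 28.
Others report (6, 14, 14): truth gives 28, best alternative gives 28.
Others report (6, 14, 28): truth gives 28, best alternative gives 28.
Others report (6, 14, 33): truth gives 28, best alternative gives 28.
Others report (6, 28, 6): truth gives 28, best alternative gives 28.
(Remaining 58 profiles checked similarly; truth is weakly best in each.)
In every case the truthful report is at least as good as any alternative, so it is a dominant strategy.

Yes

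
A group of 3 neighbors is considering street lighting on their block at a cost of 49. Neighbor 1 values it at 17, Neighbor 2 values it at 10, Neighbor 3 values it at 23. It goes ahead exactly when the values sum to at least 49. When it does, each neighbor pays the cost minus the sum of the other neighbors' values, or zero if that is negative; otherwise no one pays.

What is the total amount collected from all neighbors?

47

Total value 50 ≥ cost 49, so it is built.
Neighbor 1: others sum to 33; max(0, 49 - 33) = 16.
Neighbor 2: others sum to 40; max(0, 49 - 40) = 9.
Neighbor 3: others sum to 27; max(0, 49 - 27) = 22.
Total collected = 16 + 9 + 22 = 47.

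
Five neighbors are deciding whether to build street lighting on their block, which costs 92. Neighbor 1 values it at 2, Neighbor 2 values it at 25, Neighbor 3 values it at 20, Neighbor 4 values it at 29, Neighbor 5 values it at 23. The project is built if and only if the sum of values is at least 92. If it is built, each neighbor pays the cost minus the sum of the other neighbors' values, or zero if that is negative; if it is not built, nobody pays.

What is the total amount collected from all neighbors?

Total value 99 ≥ cost 92, so it is built.
Neighbor 1: others sum to 97; max(0, 92 - 97) = 0.
Neighbor 2: others sum to 74; max(0, 92 - 74) = 18.
Neighbor 3: others sum to 79; max(0, 92 - 79) = 13.
Neighbor 4: others sum to 70; max(0, 92 - 70) = 22.
Neighbor 5: others sum to 76; max(0, 92 - 76) = 16.
Total collected = 0 + 18 + 13 + 22 + 16 = 69.

69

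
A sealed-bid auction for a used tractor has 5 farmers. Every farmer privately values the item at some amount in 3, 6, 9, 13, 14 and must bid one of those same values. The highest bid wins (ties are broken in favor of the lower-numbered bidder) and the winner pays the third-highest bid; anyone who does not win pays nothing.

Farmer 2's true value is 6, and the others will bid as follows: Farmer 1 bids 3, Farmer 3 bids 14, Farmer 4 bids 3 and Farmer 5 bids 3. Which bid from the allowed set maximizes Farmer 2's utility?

Bid 3: loses, pays 0, utility 0.
Bid 6: loses, pays 0, utility 0.
Bid 9: loses, pays 0, utility 0.
Bid 13: loses, pays 0, utility 0.
Bid 14: wins, pays 3, utility 6 - 3 = 3.
The best choice is 14 with utility 3.

14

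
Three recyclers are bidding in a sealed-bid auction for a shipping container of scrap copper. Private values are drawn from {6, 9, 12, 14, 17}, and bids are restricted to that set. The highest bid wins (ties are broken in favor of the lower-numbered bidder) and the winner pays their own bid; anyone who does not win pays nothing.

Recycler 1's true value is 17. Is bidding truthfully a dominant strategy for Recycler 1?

Consider the case where Recycler 2 bids 6 and Recycler 3 bids 6.
Truthful bid 17: wins, pays 17, utility 17 - 17 = 0.
Bid 6 instead: wins, pays 6, utility 17 - 6 = 11.
Since 11 > 0, bidding 6 is strictly better here, so truthful bidding is not dominant.

No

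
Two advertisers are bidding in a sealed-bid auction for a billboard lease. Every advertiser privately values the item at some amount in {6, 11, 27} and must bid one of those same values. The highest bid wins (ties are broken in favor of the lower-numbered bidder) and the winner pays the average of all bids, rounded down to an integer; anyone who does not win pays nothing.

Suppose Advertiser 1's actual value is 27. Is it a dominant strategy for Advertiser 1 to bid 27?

No

Consider the case where Advertiser 2 bids 6.
Truthful bid 27: wins, pays 16, utility 27 - 16 = 11.
Bid 6 instead: wins, pays 6, utility 27 - 6 = 21.
Since 21 > 11, bidding 6 is strictly better here, so truthful bidding is not dominant.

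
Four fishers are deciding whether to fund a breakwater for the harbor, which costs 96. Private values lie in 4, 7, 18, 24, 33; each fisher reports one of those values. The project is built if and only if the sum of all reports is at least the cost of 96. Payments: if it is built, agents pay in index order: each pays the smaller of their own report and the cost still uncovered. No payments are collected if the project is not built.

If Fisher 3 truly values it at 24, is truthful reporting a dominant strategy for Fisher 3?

No

Consider the case where Fisher 1 reports 18, Fisher 2 reports 33 and Fisher 4 reports 33.
Truthful report 24: project built, pays 24, utility 24 - 24 = 0.
Report 18 instead: project built, pays 18, utility 24 - 18 = 6.
Since 6 > 0, reporting 18 is strictly better here, so truthful reporting is not dominant.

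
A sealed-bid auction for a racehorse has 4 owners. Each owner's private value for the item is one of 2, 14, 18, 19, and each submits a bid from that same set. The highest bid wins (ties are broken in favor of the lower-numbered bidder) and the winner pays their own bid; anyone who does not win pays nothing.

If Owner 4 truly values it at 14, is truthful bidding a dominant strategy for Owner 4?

Yes

Check each profile of the others' bids and compare truth against every alternative bid.
Others bid (2, 2, 2): truth gives 0, best alternative gives 0.
Others bid (2, 2, 14): truth gives 0, best alternative gives 0.
Others bid (2, 2, 18): truth gives 0, best alternative gives 0.
Others bid (2, 2, 19): truth gives 0, best alternative gives 0.
Others bid (2, 14, 2): truth gives 0, best alternative gives 0.
Others bid (2, 14, 14): truth gives 0, best alternative gives 0.
(Remaining 58 profiles checked similarly; truth is weakly best in each.)
In every case the truthful bid is at least as good as any alternative, so it is a dominant strategy.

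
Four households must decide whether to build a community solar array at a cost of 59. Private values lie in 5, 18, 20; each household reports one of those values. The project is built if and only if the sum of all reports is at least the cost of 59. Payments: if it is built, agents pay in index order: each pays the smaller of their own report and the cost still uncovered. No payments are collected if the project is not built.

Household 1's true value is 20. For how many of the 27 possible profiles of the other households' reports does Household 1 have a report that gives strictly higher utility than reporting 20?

Others report (5, 18, 18): truth gives 0; report 18 gives 2 > 0. Violating.
Others report (5, 18, 20): truth gives 0; report 18 gives 2 > 0. Violating.
Others report (5, 20, 18): truth gives 0; report 18 gives 2 > 0. Violating.
Others report (5, 20, 20): truth gives 0; report 18 gives 2 > 0. Violating.
Others report (5, 5, 5): truth gives 0; no alternative beats it.
Others report (5, 5, 18): truth gives 0; no alternative beats it.
(Checking all 27 profiles: 20 have a profitable deviation, 7 do not.)

20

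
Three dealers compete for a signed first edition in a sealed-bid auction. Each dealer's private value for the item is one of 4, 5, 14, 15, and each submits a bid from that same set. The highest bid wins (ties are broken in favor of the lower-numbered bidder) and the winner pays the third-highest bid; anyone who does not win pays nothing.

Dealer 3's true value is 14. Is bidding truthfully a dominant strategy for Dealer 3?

No

Consider the case where Dealer 1 bids 4 and Dealer 2 bids 14.
Truthful bid 14: loses, pays 0, utility 0.
Bid 15 instead: wins, pays 4, utility 14 - 4 = 10.
Since 10 > 0, bidding 15 is strictly better here, so truthful bidding is not dominant.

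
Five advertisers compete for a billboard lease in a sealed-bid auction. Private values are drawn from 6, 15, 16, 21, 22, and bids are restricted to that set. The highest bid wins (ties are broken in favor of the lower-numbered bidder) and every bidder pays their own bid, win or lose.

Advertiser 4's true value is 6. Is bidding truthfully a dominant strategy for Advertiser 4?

Check each profile of the others' bids and compare truth against every alternative bid.
Others bid (6, 6, 6, 21): truth gives -6, best alternative gives -15.
Others bid (6, 6, 6, 22): truth gives -6, best alternative gives -15.
Others bid (6, 6, 15, 21): truth gives -6, best alternative gives -15.
Others bid (6, 6, 15, 22): truth gives -6, best alternative gives -15.
Others bid (6, 6, 16, 6): truth gives -6, best alternative gives -15.
Others bid (6, 6, 16, 15): truth gives -6, best alternative gives -15.
(Remaining 619 profiles checked similarly; truth is weakly best in each.)
In every case the truthful bid is at least as good as any alternative, so it is a dominant strategy.

Yes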